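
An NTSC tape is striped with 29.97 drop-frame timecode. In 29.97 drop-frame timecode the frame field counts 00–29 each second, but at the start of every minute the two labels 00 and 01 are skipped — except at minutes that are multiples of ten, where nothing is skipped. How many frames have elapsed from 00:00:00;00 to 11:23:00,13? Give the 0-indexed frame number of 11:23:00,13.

Complete 10-minute blocks: 68, each 17982 frames → 1222776.
Remaining 3 whole minutes in the current block: 1800 + 2 × 1798 = 5396 frames.
Within the current minute: 0 × 30 + 13 − 2 = 11 (labels ;00/;01 skipped at this minute). Total = 1222776 + 5396 + 11 = 1228183.

1228183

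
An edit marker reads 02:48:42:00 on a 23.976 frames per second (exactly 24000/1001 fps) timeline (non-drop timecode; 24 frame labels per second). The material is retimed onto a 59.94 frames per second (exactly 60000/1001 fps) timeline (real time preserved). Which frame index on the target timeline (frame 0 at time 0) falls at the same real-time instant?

frame 607320

Source frame index: (2×3600 + 48×60 + 42) × 24 + 0 = 242928.
Real time: 242928 / (24000/1001) = 5066061/500 s.
Target frame: (5066061/500) × (60000/1001) = 607320.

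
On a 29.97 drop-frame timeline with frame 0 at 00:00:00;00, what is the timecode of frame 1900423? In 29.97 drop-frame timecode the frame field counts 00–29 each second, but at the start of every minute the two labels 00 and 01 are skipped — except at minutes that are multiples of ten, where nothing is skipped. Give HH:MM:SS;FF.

17:36:50;25

Each 10-minute DF block holds 10 × 60 × 30 − 9 × 2 = 17982 frames. 1900423 ÷ 17982 → 105 full blocks, remainder 12313.
Within the partial block the first minute is 1800 frames and each further minute 1798, so 6 further minute boundaries passed. Total skipped labels = 18 × 105 + 2 × 6 = 1902.
Non-drop label index = 1900423 + 1902 = 1902325; at 30 labels/s that is 17:36:50:25, i.e. DF 17:36:50;25.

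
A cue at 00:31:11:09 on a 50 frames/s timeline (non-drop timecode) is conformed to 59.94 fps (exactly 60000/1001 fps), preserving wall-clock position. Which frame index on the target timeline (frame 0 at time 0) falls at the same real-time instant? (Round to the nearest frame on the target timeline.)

Source frame index: (0×3600 + 31×60 + 11) × 50 + 9 = 93559.
Real time: 93559 / (50) = 93559/50 s.
Target frame: (93559/50) × (60000/1001) = 112270800/1001 ≈ 112158.641 → 112159.

frame 112159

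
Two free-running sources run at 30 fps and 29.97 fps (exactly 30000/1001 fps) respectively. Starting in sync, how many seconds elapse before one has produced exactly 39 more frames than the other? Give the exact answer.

1301.3 seconds

The gap grows by |30000/1001 − 30| = 30/1001 frames per second.
Time for a 39-frame gap: 39 ÷ (30/1001) = 1301.3 s.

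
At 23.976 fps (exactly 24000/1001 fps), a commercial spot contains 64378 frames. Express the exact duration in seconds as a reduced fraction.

32221189/12000 seconds

Running time = 64378 ÷ (24000/1001) = 64378 × 1001/24000 = 32221189/12000 s.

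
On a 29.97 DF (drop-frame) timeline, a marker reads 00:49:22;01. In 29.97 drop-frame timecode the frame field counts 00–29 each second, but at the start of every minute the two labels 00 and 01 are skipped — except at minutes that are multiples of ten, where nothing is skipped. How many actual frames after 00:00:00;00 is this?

88771

As if non-drop at 30 labels/s: (0 × 3600 + 49 × 60 + 22) × 30 + 1 = 88861.
Minute boundaries passed: 49; those not divisible by 10: 49 − 4 = 45; dropped labels = 2 × 45 = 90.
Actual frame index = 88861 − 90 = 88771.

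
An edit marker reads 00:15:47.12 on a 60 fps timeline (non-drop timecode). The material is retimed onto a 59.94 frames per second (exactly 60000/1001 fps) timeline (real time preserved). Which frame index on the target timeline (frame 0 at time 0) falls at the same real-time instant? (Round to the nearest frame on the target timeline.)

frame 56775

Source frame index: (0×3600 + 15×60 + 47) × 60 + 12 = 56832.
Real time: 56832 / (60) = 4736/5 s.
Target frame: (4736/5) × (60000/1001) = 56832000/1001 ≈ 56775.225 → 56775.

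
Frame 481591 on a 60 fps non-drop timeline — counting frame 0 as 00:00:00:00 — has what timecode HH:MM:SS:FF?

02:13:46:31

481591 ÷ 60 = 8026 full seconds, remainder 31 frames.
8026 s = 2 h 13 min 46 s.
Timecode: 02:13:46:31.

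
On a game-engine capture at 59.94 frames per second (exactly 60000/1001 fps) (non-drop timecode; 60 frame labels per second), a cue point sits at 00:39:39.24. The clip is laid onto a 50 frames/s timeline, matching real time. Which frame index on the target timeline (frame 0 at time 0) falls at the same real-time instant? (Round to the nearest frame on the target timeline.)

Source frame index: (0×3600 + 39×60 + 39) × 60 + 24 = 142764.
Real time: 142764 / (60000/1001) = 11908897/5000 s.
Target frame: (11908897/5000) × (50) = 11908897/100 ≈ 119088.970 → 119089.

frame 119089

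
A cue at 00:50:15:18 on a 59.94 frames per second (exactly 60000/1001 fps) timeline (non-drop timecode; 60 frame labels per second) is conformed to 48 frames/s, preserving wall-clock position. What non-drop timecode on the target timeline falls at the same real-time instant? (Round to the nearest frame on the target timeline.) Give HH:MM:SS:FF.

00:50:18:15

Source frame index: (0×3600 + 50×60 + 15) × 60 + 18 = 180918.
Real time: 180918 / (60000/1001) = 30183153/10000 s.
Target frame: (30183153/10000) × (48) = 90549459/625 ≈ 144879.134 → 144879.
At 48 labels/s: frame 144879 → 00:50:18:15.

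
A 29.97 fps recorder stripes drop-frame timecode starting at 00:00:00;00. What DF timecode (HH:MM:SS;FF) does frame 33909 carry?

00:18:51;13

Ten DF minutes hold 17982 frames, so frame 33909 lies in block 1 (frames 17982–35963) with 15927 frames into that block.
The block's first minute is 1800 frames and the rest 1798 each; 15927 frames reaches minute 8, so 1 × 18 + 8 × 2 = 34 labels have been skipped so far.
Adding those back, label number 33909 + 34 = 33943 at 30 labels/s is 1131 s + 13 f = 0 h 18 min 51 s frame 13, i.e. 00:18:51;13.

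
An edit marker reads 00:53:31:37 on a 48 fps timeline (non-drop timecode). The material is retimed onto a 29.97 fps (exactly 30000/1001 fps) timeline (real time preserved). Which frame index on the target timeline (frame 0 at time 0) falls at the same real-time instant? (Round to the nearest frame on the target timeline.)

Source frame index: (0×3600 + 53×60 + 31) × 48 + 37 = 154165.
Real time: 154165 / (48) = 154165/48 s.
Target frame: (154165/48) × (30000/1001) = 8759375/91 ≈ 96256.868 → 96257.

frame 96257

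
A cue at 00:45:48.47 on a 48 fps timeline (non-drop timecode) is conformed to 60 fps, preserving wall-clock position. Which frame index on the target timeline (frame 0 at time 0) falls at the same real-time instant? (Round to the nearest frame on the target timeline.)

Source frame index: (0×3600 + 45×60 + 48) × 48 + 47 = 131951.
Real time: 131951 / (48) = 131951/48 s.
Target frame: (131951/48) × (60) = 659755/4 ≈ 164938.750 → 164939.

frame 164939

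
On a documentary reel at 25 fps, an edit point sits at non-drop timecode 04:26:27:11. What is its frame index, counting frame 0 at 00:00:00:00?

frame 399686

Total seconds to the label: (4 × 3600 + 26 × 60 + 27) = 15987.
Frame index = 15987 × 25 + 11 = 399686.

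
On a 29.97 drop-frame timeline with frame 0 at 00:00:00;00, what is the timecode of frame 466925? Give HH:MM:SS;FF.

Ten DF minutes hold 17982 frames, so frame 466925 lies in block 25 (frames 449550–467531) with 17375 frames into that block.
The block's first minute is 1800 frames and the rest 1798 each; 17375 frames reaches minute 9, so 25 × 18 + 9 × 2 = 468 labels have been skipped so far.
Adding those back, label number 466925 + 468 = 467393 at 30 labels/s is 15579 s + 23 f = 4 h 19 min 39 s frame 23, i.e. 04:19:39;23.

04:19:39;23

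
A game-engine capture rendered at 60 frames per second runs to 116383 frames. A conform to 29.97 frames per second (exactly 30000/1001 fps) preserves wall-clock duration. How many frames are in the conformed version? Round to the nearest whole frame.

58133 frames

Frames at target rate = 116383 × (30000/1001) / (60) = 58191500/1001 ≈ 58133.367.
Nearest whole frame: 58133.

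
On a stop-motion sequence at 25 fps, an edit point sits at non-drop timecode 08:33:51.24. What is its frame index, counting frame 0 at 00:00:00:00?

Total seconds to the label: (8 × 3600 + 33 × 60 + 51) = 30831.
Frame index = 30831 × 25 + 24 = 770799.

frame 770799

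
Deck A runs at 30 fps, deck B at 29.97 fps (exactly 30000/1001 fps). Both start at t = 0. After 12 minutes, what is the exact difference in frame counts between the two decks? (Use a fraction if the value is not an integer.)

21600/1001 frames

12 min = 720 s.
A emits 30 × 720 = 21600 frames; B emits 30000/1001 × 720 = 21600000/1001.
Difference = 21600/1001 frames (≈ 21.5784); B is behind A.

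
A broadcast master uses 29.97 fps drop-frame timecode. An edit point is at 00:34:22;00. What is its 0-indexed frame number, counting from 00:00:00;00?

As if non-drop at 30 labels/s: (0 × 3600 + 34 × 60 + 22) × 30 + 0 = 61860.
Minute boundaries passed: 34; those not divisible by 10: 34 − 3 = 31; dropped labels = 2 × 31 = 62.
Actual frame index = 61860 − 62 = 61798.

61798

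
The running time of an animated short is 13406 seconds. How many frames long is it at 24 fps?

Frames = 13406 × 24 = 321744.

321744 frames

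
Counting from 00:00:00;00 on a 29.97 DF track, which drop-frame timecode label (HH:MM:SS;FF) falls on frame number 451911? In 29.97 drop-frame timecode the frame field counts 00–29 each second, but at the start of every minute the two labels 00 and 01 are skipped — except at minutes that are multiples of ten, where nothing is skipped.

Each 10-minute DF block holds 10 × 60 × 30 − 9 × 2 = 17982 frames. 451911 ÷ 17982 → 25 full blocks, remainder 2361.
Within the partial block the first minute is 1800 frames and each further minute 1798, so 1 further minute boundary passed. Total skipped labels = 18 × 25 + 2 × 1 = 452.
Non-drop label index = 451911 + 452 = 452363; at 30 labels/s that is 04:11:18:23, i.e. DF 04:11:18;23.

04:11:18;23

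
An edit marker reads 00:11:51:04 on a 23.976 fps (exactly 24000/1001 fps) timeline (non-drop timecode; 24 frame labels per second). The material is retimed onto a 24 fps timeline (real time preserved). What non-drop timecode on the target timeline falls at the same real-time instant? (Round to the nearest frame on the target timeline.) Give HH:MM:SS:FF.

00:11:51:21

Source frame index: (0×3600 + 11×60 + 51) × 24 + 4 = 17068.
Real time: 17068 / (24000/1001) = 4271267/6000 s.
Target frame: (4271267/6000) × (24) = 4271267/250 ≈ 17085.068 → 17085.
At 24 labels/s: frame 17085 → 00:11:51:21.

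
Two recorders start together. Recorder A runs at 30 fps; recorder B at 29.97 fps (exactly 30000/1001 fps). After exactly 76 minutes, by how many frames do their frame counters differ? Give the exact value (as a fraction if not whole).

136800/1001 frames

76 min = 4560 s.
A emits 30 × 4560 = 136800 frames; B emits 30000/1001 × 4560 = 136800000/1001.
Difference = 136800/1001 frames (≈ 136.6633); B is behind A.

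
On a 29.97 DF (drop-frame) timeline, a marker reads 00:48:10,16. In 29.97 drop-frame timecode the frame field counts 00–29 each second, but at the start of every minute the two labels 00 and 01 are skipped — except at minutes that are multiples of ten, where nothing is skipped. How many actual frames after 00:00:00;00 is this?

86628

As if non-drop at 30 labels/s: (0 × 3600 + 48 × 60 + 10) × 30 + 16 = 86716.
Minute boundaries passed: 48; those not divisible by 10: 48 − 4 = 44; dropped labels = 2 × 44 = 88.
Actual frame index = 86716 − 88 = 86628.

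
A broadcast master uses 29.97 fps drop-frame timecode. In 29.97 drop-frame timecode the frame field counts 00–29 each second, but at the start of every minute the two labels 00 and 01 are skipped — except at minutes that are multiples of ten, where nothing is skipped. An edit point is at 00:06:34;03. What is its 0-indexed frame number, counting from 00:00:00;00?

11811

Complete 10-minute blocks: 0, each 17982 frames → 0.
Remaining 6 whole minutes in the current block: 1800 + 5 × 1798 = 10790 frames.
Within the current minute: 34 × 30 + 3 − 2 = 1021 (labels ;00/;01 skipped at this minute). Total = 0 + 10790 + 1021 = 11811.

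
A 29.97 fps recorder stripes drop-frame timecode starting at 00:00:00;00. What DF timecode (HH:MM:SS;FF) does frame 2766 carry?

Ten DF minutes hold 17982 frames, so frame 2766 lies in block 0 (frames 0–17981) with 2766 frames into that block.
The block's first minute is 1800 frames and the rest 1798 each; 2766 frames reaches minute 1, so 0 × 18 + 1 × 2 = 2 labels have been skipped so far.
Adding those back, label number 2766 + 2 = 2768 at 30 labels/s is 92 s + 8 f = 0 h 1 min 32 s frame 8, i.e. 00:01:32;08.

00:01:32;08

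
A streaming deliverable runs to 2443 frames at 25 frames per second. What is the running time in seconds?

Running time = 2443 / (25) = 97.72 s.

97.72 seconds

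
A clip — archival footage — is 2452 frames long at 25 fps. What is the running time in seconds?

Running time = 2452 / (25) = 98.08 s.

98.08 seconds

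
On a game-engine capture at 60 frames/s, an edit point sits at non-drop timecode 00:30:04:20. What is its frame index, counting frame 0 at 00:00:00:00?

frame 108260

Total seconds to the label: (0 × 3600 + 30 × 60 + 4) = 1804.
Frame index = 1804 × 60 + 20 = 108260.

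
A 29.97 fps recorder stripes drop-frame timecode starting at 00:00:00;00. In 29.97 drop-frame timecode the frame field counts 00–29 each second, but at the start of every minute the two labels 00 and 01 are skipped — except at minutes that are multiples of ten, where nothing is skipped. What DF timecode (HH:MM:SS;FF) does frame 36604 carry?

Ten DF minutes hold 17982 frames, so frame 36604 lies in block 2 (frames 35964–53945) with 640 frames into that block.
The block's first minute is 1800 frames and the rest 1798 each; 640 frames reaches minute 0, so 2 × 18 + 0 × 2 = 36 labels have been skipped so far.
Adding those back, label number 36604 + 36 = 36640 at 30 labels/s is 1221 s + 10 f = 0 h 20 min 21 s frame 10, i.e. 00:20:21;10.

00:20:21;10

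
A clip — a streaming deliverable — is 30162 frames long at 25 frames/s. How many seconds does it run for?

1206.48 seconds

Running time = 30162 / (25) = 1206.48 s.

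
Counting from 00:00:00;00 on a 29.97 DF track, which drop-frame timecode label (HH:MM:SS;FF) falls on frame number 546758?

05:04:03;16

Ten DF minutes hold 17982 frames, so frame 546758 lies in block 30 (frames 539460–557441) with 7298 frames into that block.
The block's first minute is 1800 frames and the rest 1798 each; 7298 frames reaches minute 4, so 30 × 18 + 4 × 2 = 548 labels have been skipped so far.
Adding those back, label number 546758 + 548 = 547306 at 30 labels/s is 18243 s + 16 f = 5 h 4 min 3 s frame 16, i.e. 05:04:03;16.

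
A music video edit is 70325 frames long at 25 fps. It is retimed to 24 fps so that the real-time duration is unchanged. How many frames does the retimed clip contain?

67512 frames

Target frames = source frames × (target rate / source rate) = 70325 × (24)/(25) = 70325 × 24/25 = 67512.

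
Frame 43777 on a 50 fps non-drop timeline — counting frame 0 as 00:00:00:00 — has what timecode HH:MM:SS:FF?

00:14:35:27

43777 ÷ 50 = 875 full seconds, remainder 27 frames.
875 s = 0 h 14 min 35 s.
Timecode: 00:14:35:27.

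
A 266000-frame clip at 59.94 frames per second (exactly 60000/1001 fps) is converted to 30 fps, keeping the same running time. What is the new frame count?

Target frames = source frames × (target rate / source rate) = 266000 × (30)/(60000/1001) = 266000 × 1001/2000 = 133133.

133133 frames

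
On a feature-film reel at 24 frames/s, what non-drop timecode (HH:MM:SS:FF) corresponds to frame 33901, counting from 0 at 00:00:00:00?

00:23:32:13

33901 ÷ 24 = 1412 full seconds, remainder 13 frames.
1412 s = 0 h 23 min 32 s.
Timecode: 00:23:32:13.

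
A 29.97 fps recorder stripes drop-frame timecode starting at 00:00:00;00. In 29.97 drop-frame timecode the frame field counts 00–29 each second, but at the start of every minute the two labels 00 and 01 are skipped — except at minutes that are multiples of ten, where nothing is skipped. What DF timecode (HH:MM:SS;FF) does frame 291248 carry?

Each 10-minute DF block holds 10 × 60 × 30 − 9 × 2 = 17982 frames. 291248 ÷ 17982 → 16 full blocks, remainder 3536.
Within the partial block the first minute is 1800 frames and each further minute 1798, so 1 further minute boundary passed. Total skipped labels = 18 × 16 + 2 × 1 = 290.
Non-drop label index = 291248 + 290 = 291538; at 30 labels/s that is 02:41:57:28, i.e. DF 02:41:57;28.

02:41:57;28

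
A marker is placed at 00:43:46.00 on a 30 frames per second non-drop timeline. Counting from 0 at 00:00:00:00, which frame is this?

78780

Total seconds to the label: (0 × 3600 + 43 × 60 + 46) = 2626.
Frame index = 2626 × 30 + 0 = 78780.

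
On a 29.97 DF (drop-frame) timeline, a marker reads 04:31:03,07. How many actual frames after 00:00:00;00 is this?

487409

As if non-drop at 30 labels/s: (4 × 3600 + 31 × 60 + 3) × 30 + 7 = 487897.
Minute boundaries passed: 271; those not divisible by 10: 271 − 27 = 244; dropped labels = 2 × 244 = 488.
Actual frame index = 487897 − 488 = 487409.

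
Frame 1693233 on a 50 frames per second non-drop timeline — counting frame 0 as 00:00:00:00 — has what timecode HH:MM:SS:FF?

09:24:24:33

1693233 ÷ 50 = 33864 full seconds, remainder 33 frames.
33864 s = 9 h 24 min 24 s.
Timecode: 09:24:24:33.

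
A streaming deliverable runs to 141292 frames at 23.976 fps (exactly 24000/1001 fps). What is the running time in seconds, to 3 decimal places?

5893.054 seconds

Running time = 141292 × 1001/24000 = 35358323/6000 s ≈ 5893.054 s.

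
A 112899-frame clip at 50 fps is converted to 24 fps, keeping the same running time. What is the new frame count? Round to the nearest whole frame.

Frames at target rate = 112899 × (24) / (50) = 1354788/25 ≈ 54191.520.
Nearest whole frame: 54192.

54192 frames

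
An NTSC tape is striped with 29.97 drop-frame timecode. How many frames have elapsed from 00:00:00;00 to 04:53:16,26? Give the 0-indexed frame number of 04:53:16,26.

As if non-drop at 30 labels/s: (4 × 3600 + 53 × 60 + 16) × 30 + 26 = 527906.
Minute boundaries passed: 293; those not divisible by 10: 293 − 29 = 264; dropped labels = 2 × 264 = 528.
Actual frame index = 527906 − 528 = 527378.

527378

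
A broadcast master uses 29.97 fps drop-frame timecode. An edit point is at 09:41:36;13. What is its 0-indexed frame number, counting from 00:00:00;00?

Complete 10-minute blocks: 58, each 17982 frames → 1042956.
Remaining 1 whole minute in the current block: 1800 + 0 × 1798 = 1800 frames.
Within the current minute: 36 × 30 + 13 − 2 = 1091 (labels ;00/;01 skipped at this minute). Total = 1042956 + 1800 + 1091 = 1045847.

1045847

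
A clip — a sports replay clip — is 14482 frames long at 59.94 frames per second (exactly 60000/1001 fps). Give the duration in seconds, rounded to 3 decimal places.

241.608 seconds

Running time = 14482 × 1001/60000 = 7248241/30000 s ≈ 241.608 s.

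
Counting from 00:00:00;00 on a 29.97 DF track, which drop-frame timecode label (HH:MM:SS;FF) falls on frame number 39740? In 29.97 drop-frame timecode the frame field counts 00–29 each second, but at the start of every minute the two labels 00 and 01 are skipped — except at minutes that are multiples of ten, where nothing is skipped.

Ten DF minutes hold 17982 frames, so frame 39740 lies in block 2 (frames 35964–53945) with 3776 frames into that block.
The block's first minute is 1800 frames and the rest 1798 each; 3776 frames reaches minute 2, so 2 × 18 + 2 × 2 = 40 labels have been skipped so far.
Adding those back, label number 39740 + 40 = 39780 at 30 labels/s is 1326 s + 0 f = 0 h 22 min 6 s frame 0, i.e. 00:22:06;00.

00:22:06;00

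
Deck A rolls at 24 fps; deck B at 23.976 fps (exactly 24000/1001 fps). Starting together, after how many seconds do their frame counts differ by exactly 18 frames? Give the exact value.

750.75 seconds

The gap grows by |24000/1001 − 24| = 24/1001 frames per second.
Time for a 18-frame gap: 18 ÷ (24/1001) = 750.75 s.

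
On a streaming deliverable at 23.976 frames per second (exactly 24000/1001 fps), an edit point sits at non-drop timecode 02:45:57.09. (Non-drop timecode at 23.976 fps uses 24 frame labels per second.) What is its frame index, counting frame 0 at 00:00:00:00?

frame 238977

Total seconds to the label: (2 × 3600 + 45 × 60 + 57) = 9957.
Frame index = 9957 × 24 + 9 = 238977.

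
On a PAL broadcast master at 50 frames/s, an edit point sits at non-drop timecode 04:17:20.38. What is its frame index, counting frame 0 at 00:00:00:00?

frame 772038

Total seconds to the label: (4 × 3600 + 17 × 60 + 20) = 15440.
Frame index = 15440 × 50 + 38 = 772038.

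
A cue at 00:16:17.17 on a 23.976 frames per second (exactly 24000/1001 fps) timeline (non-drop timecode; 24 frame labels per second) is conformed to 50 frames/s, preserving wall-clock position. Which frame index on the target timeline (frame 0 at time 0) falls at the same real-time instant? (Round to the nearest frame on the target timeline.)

frame 48934

Source frame index: (0×3600 + 16×60 + 17) × 24 + 17 = 23465.
Real time: 23465 / (24000/1001) = 4697693/4800 s.
Target frame: (4697693/4800) × (50) = 4697693/96 ≈ 48934.302 → 48934.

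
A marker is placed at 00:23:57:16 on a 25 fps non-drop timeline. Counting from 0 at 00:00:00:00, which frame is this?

35941

Total seconds to the label: (0 × 3600 + 23 × 60 + 57) = 1437.
Frame index = 1437 × 25 + 16 = 35941.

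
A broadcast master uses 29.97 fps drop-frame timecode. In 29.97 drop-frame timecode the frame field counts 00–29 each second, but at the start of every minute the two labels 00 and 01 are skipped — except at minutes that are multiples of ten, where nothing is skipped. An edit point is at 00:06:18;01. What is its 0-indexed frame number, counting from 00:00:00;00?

11329

Complete 10-minute blocks: 0, each 17982 frames → 0.
Remaining 6 whole minutes in the current block: 1800 + 5 × 1798 = 10790 frames.
Within the current minute: 18 × 30 + 1 − 2 = 539 (labels ;00/;01 skipped at this minute). Total = 0 + 10790 + 539 = 11329.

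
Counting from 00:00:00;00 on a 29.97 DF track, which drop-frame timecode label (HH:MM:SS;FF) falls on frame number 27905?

Each 10-minute DF block holds 10 × 60 × 30 − 9 × 2 = 17982 frames. 27905 ÷ 17982 → 1 full block, remainder 9923.
Within the partial block the first minute is 1800 frames and each further minute 1798, so 5 further minute boundaries passed. Total skipped labels = 18 × 1 + 2 × 5 = 28.
Non-drop label index = 27905 + 28 = 27933; at 30 labels/s that is 00:15:31:03, i.e. DF 00:15:31;03.

00:15:31;03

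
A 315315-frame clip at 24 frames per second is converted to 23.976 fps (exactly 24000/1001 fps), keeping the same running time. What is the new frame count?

Target frames = source frames × (target rate / source rate) = 315315 × (24000/1001)/(24) = 315315 × 1000/1001 = 315000.

315000 frames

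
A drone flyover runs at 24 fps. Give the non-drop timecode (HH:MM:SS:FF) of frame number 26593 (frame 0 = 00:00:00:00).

00:18:28:01

26593 ÷ 24 = 1108 full seconds, remainder 1 frame.
1108 s = 0 h 18 min 28 s.
Timecode: 00:18:28:01.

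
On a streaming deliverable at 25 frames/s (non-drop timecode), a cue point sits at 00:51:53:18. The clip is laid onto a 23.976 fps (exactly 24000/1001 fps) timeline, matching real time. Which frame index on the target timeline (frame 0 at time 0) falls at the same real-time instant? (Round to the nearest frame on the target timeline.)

frame 74655

Source frame index: (0×3600 + 51×60 + 53) × 25 + 18 = 77843.
Real time: 77843 / (25) = 77843/25 s.
Target frame: (77843/25) × (24000/1001) = 74729280/1001 ≈ 74654.625 → 74655.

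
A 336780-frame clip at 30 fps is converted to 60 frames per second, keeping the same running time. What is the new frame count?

Target frames = source frames × (target rate / source rate) = 336780 × (60)/(30) = 336780 × 2 = 673560.

673560 frames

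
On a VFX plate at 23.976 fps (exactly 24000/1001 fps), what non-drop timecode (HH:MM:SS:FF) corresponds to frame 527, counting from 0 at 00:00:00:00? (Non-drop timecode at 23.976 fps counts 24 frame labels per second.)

527 ÷ 24 = 21 full seconds, remainder 23 frames.
21 s = 0 h 0 min 21 s.
Timecode: 00:00:21:23.

00:00:21:23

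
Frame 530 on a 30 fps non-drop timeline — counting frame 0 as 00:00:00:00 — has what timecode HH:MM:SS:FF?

530 ÷ 30 = 17 full seconds, remainder 20 frames.
17 s = 0 h 0 min 17 s.
Timecode: 00:00:17:20.

00:00:17:20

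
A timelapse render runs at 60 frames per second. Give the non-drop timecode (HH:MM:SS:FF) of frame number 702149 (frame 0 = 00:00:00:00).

03:15:02:29

702149 ÷ 60 = 11702 full seconds, remainder 29 frames.
11702 s = 3 h 15 min 2 s.
Timecode: 03:15:02:29.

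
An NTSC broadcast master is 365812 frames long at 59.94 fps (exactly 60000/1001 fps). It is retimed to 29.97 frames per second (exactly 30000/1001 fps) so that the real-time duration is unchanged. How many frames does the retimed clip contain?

182906 frames

Frames at target rate = 365812 × (30000/1001) / (60000/1001) = 182906.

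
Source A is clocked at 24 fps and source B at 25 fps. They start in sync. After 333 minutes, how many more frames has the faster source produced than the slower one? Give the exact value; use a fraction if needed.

19980 frames

333 min = 19980 s.
A emits 24 × 19980 = 479520 frames; B emits 25 × 19980 = 499500.
Difference = 19980 frames; B is ahead of A.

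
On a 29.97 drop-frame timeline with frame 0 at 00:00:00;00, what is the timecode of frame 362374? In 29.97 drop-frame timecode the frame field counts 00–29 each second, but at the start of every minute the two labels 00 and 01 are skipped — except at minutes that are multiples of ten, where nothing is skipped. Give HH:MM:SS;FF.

Each 10-minute DF block holds 10 × 60 × 30 − 9 × 2 = 17982 frames. 362374 ÷ 17982 → 20 full blocks, remainder 2734.
Within the partial block the first minute is 1800 frames and each further minute 1798, so 1 further minute boundary passed. Total skipped labels = 18 × 20 + 2 × 1 = 362.
Non-drop label index = 362374 + 362 = 362736; at 30 labels/s that is 03:21:31:06, i.e. DF 03:21:31;06.

03:21:31;06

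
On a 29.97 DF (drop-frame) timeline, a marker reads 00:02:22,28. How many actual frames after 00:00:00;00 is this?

As if non-drop at 30 labels/s: (0 × 3600 + 2 × 60 + 22) × 30 + 28 = 4288.
Minute boundaries passed: 2; those not divisible by 10: 2 − 0 = 2; dropped labels = 2 × 2 = 4.
Actual frame index = 4288 − 4 = 4284.

4284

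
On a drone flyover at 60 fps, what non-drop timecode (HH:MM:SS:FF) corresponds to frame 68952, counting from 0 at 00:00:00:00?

00:19:09:12

68952 ÷ 60 = 1149 full seconds, remainder 12 frames.
1149 s = 0 h 19 min 9 s.
Timecode: 00:19:09:12.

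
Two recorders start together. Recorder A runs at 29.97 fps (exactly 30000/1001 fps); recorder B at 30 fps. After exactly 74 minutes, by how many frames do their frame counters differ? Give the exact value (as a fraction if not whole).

133200/1001 frames

74 min = 4440 s.
A emits 30000/1001 × 4440 = 133200000/1001 frames; B emits 30 × 4440 = 133200.
Difference = 133200/1001 frames (≈ 133.0669); B is ahead of A.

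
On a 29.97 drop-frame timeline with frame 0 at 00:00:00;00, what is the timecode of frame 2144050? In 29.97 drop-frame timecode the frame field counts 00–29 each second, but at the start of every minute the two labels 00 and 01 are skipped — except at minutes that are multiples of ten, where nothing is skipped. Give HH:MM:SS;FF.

19:52:19;26

Each 10-minute DF block holds 10 × 60 × 30 − 9 × 2 = 17982 frames. 2144050 ÷ 17982 → 119 full blocks, remainder 4192.
Within the partial block the first minute is 1800 frames and each further minute 1798, so 2 further minute boundaries passed. Total skipped labels = 18 × 119 + 2 × 2 = 2146.
Non-drop label index = 2144050 + 2146 = 2146196; at 30 labels/s that is 19:52:19:26, i.e. DF 19:52:19;26.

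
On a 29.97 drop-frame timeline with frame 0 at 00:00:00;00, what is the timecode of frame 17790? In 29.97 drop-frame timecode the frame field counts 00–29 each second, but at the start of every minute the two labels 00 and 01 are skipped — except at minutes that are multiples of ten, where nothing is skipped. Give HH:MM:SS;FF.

Ten DF minutes hold 17982 frames, so frame 17790 lies in block 0 (frames 0–17981) with 17790 frames into that block.
The block's first minute is 1800 frames and the rest 1798 each; 17790 frames reaches minute 9, so 0 × 18 + 9 × 2 = 18 labels have been skipped so far.
Adding those back, label number 17790 + 18 = 17808 at 30 labels/s is 593 s + 18 f = 0 h 9 min 53 s frame 18, i.e. 00:09:53;18.

00:09:53;18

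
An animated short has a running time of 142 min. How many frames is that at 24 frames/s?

204480 frames

142 min = 8520 s.
Frames = 8520 × 24 = 204480.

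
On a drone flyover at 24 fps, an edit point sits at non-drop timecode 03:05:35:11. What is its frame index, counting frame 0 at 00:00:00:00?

frame 267251

Total seconds to the label: (3 × 3600 + 5 × 60 + 35) = 11135.
Frame index = 11135 × 24 + 11 = 267251.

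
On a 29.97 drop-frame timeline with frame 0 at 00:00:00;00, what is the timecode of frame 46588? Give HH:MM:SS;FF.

Ten DF minutes hold 17982 frames, so frame 46588 lies in block 2 (frames 35964–53945) with 10624 frames into that block.
The block's first minute is 1800 frames and the rest 1798 each; 10624 frames reaches minute 5, so 2 × 18 + 5 × 2 = 46 labels have been skipped so far.
Adding those back, label number 46588 + 46 = 46634 at 30 labels/s is 1554 s + 14 f = 0 h 25 min 54 s frame 14, i.e. 00:25:54;14.

00:25:54;14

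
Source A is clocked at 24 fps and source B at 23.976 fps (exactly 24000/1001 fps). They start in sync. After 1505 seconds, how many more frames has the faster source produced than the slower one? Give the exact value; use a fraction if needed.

A emits 24 × 1505 = 36120 frames; B emits 24000/1001 × 1505 = 5160000/143.
Difference = 5160/143 frames (≈ 36.0839); B is behind A.

5160/143 frames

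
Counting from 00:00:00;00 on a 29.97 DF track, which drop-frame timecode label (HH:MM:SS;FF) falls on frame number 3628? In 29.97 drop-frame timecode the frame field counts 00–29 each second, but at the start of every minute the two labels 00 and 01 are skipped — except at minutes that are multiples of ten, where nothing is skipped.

Ten DF minutes hold 17982 frames, so frame 3628 lies in block 0 (frames 0–17981) with 3628 frames into that block.
The block's first minute is 1800 frames and the rest 1798 each; 3628 frames reaches minute 2, so 0 × 18 + 2 × 2 = 4 labels have been skipped so far.
Adding those back, label number 3628 + 4 = 3632 at 30 labels/s is 121 s + 2 f = 0 h 2 min 1 s frame 2, i.e. 00:02:01;02.

00:02:01;02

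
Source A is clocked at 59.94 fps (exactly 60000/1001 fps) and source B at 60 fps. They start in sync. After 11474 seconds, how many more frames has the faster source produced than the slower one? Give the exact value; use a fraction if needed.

688440/1001 frames

A emits 60000/1001 × 11474 = 688440000/1001 frames; B emits 60 × 11474 = 688440.
Difference = 688440/1001 frames (≈ 687.7522); B is ahead of A.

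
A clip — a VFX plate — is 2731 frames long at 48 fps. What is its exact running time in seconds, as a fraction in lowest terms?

2731/48 seconds

Running time = 2731 ÷ (48) = 2731 × 1/48 = 2731/48 s.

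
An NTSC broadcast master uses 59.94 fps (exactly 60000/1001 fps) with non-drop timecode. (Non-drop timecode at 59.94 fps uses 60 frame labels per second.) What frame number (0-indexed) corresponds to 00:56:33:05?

Total seconds to the label: (0 × 3600 + 56 × 60 + 33) = 3393.
Frame index = 3393 × 60 + 5 = 203585.

frame 203585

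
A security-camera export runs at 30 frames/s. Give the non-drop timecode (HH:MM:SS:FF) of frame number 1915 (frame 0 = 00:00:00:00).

00:01:03:25

1915 ÷ 30 = 63 full seconds, remainder 25 frames.
63 s = 0 h 1 min 3 s.
Timecode: 00:01:03:25.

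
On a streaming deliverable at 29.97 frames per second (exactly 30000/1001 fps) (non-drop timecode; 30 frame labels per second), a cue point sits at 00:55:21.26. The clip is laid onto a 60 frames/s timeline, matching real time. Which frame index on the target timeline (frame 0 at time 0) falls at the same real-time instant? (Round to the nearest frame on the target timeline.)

Source frame index: (0×3600 + 55×60 + 21) × 30 + 26 = 99656.
Real time: 99656 / (30000/1001) = 12469457/3750 s.
Target frame: (12469457/3750) × (60) = 24938914/125 ≈ 199511.312 → 199511.

frame 199511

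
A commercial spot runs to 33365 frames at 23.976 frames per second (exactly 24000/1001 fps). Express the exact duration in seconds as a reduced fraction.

Running time = 33365 ÷ (24000/1001) = 33365 × 1001/24000 = 6679673/4800 s.

6679673/4800 seconds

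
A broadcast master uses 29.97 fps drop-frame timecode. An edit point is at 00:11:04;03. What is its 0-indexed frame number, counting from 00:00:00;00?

Complete 10-minute blocks: 1, each 17982 frames → 17982.
Remaining 1 whole minute in the current block: 1800 + 0 × 1798 = 1800 frames.
Within the current minute: 4 × 30 + 3 − 2 = 121 (labels ;00/;01 skipped at this minute). Total = 17982 + 1800 + 121 = 19903.

19903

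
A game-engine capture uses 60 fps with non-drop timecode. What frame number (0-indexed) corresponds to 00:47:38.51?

Total seconds to the label: (0 × 3600 + 47 × 60 + 38) = 2858.
Frame index = 2858 × 60 + 51 = 171531.

171531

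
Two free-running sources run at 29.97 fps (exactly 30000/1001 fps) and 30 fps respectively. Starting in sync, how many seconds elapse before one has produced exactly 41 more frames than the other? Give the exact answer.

The gap grows by |30 − 30000/1001| = 30/1001 frames per second.
Time for a 41-frame gap: 41 ÷ (30/1001) = 41041/30 s.

41041/30 seconds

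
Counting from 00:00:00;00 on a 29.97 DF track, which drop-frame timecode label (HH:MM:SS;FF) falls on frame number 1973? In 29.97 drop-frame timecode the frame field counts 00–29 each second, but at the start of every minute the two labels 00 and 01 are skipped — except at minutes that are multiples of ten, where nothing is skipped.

Each 10-minute DF block holds 10 × 60 × 30 − 9 × 2 = 17982 frames. 1973 ÷ 17982 → 0 full blocks, remainder 1973.
Within the partial block the first minute is 1800 frames and each further minute 1798, so 1 further minute boundary passed. Total skipped labels = 18 × 0 + 2 × 1 = 2.
Non-drop label index = 1973 + 2 = 1975; at 30 labels/s that is 00:01:05:25, i.e. DF 00:01:05;25.

00:01:05;25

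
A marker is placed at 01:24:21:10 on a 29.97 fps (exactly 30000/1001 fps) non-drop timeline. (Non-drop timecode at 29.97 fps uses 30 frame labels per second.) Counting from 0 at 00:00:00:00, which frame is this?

frame 151840

Total seconds to the label: (1 × 3600 + 24 × 60 + 21) = 5061.
Frame index = 5061 × 30 + 10 = 151840.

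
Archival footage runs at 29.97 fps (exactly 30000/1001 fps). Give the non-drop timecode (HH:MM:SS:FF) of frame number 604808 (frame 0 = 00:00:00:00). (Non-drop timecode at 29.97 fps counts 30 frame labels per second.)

05:36:00:08

604808 ÷ 30 = 20160 full seconds, remainder 8 frames.
20160 s = 5 h 36 min 0 s.
Timecode: 05:36:00:08.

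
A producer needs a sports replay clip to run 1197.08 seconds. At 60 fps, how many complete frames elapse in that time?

Frames = 1197.08 × 60 = 359124/5 ≈ 71824.8000.
Complete frames: 71824.

71824 frames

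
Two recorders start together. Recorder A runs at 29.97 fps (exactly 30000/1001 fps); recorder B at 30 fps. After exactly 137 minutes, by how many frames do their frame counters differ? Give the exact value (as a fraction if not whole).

246600/1001 frames

137 min = 8220 s.
A emits 30000/1001 × 8220 = 246600000/1001 frames; B emits 30 × 8220 = 246600.
Difference = 246600/1001 frames (≈ 246.3536); B is ahead of A.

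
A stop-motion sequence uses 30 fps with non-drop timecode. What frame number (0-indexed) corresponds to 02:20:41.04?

Total seconds to the label: (2 × 3600 + 20 × 60 + 41) = 8441.
Frame index = 8441 × 30 + 4 = 253234.

253234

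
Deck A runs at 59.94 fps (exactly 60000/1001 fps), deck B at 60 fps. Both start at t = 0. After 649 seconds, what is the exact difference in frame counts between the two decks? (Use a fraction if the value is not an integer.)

A emits 60000/1001 × 649 = 3540000/91 frames; B emits 60 × 649 = 38940.
Difference = 3540/91 frames (≈ 38.9011); B is ahead of A.

3540/91 frames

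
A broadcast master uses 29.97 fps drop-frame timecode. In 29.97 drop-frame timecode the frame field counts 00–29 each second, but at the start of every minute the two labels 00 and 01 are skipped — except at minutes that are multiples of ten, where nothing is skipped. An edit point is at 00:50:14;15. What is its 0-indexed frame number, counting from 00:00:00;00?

As if non-drop at 30 labels/s: (0 × 3600 + 50 × 60 + 14) × 30 + 15 = 90435.
Minute boundaries passed: 50; those not divisible by 10: 50 − 5 = 45; dropped labels = 2 × 45 = 90.
Actual frame index = 90435 − 90 = 90345.

90345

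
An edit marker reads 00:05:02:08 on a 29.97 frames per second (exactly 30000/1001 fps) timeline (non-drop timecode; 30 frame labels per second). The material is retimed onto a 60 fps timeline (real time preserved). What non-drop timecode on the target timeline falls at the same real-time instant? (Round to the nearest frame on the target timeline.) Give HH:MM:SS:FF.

Source frame index: (0×3600 + 5×60 + 2) × 30 + 8 = 9068.
Real time: 9068 / (30000/1001) = 2269267/7500 s.
Target frame: (2269267/7500) × (60) = 2269267/125 ≈ 18154.136 → 18154.
At 60 labels/s: frame 18154 → 00:05:02:34.

00:05:02:34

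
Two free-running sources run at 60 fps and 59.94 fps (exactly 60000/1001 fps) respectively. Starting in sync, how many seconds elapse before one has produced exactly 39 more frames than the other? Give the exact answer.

650.65 seconds

The gap grows by |60000/1001 − 60| = 60/1001 frames per second.
Time for a 39-frame gap: 39 ÷ (60/1001) = 650.65 s.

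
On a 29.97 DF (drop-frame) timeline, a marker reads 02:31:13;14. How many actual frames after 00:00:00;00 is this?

As if non-drop at 30 labels/s: (2 × 3600 + 31 × 60 + 13) × 30 + 14 = 272204.
Minute boundaries passed: 151; those not divisible by 10: 151 − 15 = 136; dropped labels = 2 × 136 = 272.
Actual frame index = 272204 − 272 = 271932.

271932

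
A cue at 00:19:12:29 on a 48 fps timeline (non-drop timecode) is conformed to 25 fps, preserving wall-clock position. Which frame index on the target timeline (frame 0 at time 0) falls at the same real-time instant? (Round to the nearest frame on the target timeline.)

Source frame index: (0×3600 + 19×60 + 12) × 48 + 29 = 55325.
Real time: 55325 / (48) = 55325/48 s.
Target frame: (55325/48) × (25) = 1383125/48 ≈ 28815.104 → 28815.

frame 28815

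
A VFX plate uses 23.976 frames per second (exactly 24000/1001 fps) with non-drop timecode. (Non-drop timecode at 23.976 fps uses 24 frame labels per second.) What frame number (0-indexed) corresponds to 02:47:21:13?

frame 240997

Total seconds to the label: (2 × 3600 + 47 × 60 + 21) = 10041.
Frame index = 10041 × 24 + 13 = 240997.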